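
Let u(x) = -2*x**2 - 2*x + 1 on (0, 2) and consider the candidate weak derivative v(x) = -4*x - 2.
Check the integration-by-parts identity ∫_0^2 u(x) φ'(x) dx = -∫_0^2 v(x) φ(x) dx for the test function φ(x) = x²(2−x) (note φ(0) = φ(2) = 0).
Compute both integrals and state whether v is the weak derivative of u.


LHS = 136/15, RHS = 136/15. Yes, v = u' weakly.

u(x) = -2*x**2 - 2*x + 1, classical derivative u'(x) = -4*x - 2.
φ(x) = x²(2−x), so φ'(x) = x*(4 - 3*x).
Note φ(0) = φ(2) = 0, so the boundary term u·φ vanishes.
LHS = ∫_0^2 u(x) φ'(x) dx = ∫_0^2 (6*x^4 - 2*x^3 - 11*x^2 + 4*x) dx. Term by term:
  ∫_0^2 6*x^4 dx = 192/5;  ∫_0^2 -2*x^3 dx = -8;  ∫_0^2 -11*x^2 dx = -88/3;
  ∫_0^2 4*x dx = 8.
Sum: 192/5 − 8 − 88/3 + 8 = 136/15.
So LHS = 136/15.
∫_0^2 v(x) φ(x) dx = ∫_0^2 (4*x^4 - 6*x^3 - 4*x^2) dx. Term by term:
  ∫_0^2 4*x^4 dx = 128/5;  ∫_0^2 -6*x^3 dx = -24;  ∫_0^2 -4*x^2 dx = -32/3.
Sum: 128/5 − 24 − 32/3 = -136/15.
So RHS = -∫_0^2 v(x) φ(x) dx = 136/15.
LHS = RHS, so the identity holds for this test φ.
Moreover u is smooth here and v(x) = u'(x) = -4*x - 2 pointwise, so the identity holds for every test function. Hence v is the weak derivative of u.


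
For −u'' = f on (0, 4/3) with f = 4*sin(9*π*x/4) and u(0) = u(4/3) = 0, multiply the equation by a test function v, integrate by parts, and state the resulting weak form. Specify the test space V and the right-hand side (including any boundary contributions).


V = H^1_0(0, 4/3) (so v(0) = v(4/3) = 0); weak form: ∫_0^4/3 u'v' dx = ∫_0^4/3 (4*sin(9*π*x/4)) v dx for all v ∈ V.

Multiply both sides by a test function v and integrate from 0 to 4/3:
  ∫_0^4/3 −u''(x) v(x) dx = ∫_0^4/3 f(x) v(x) dx.
Integrate the LHS by parts once:
  ∫_0^4/3 −u'' v dx = −[u'(x) v(x)]_0^4/3 + ∫_0^4/3 u'(x) v'(x) dx.
Thus ∫_0^4/3 u'(x) v'(x) dx = ∫_0^4/3 f(x) v(x) dx + [u'(x) v(x)]_0^4/3.
Choose V so that boundary terms are either known or forced to vanish.
u is Dirichlet: u(0) = u(4/3) = 0. Let V = H^1_0(0, 4/3); then v(0) = v(4/3) = 0, and [u' v]_0^4/3 = 0.
Weak formulation: find u (satisfying any essential BC) such that ∫_0^4/3 u'(x) v'(x) dx = ∫_0^4/3 f v dx for all v ∈ V.
Substituting f(x) = 4*sin(9*π*x/4), the right-hand side is ∫_0^4/3 (4*sin(9*π*x/4)) v dx.


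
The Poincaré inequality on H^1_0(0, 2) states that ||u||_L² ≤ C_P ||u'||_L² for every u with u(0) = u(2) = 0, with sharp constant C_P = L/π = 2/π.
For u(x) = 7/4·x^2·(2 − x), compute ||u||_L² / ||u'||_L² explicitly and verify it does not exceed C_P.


||u||_L² / ||u'||_L² = sqrt(14)/7 < C_P = 2/π.

u(x) = 7/4·x^2·(2 − x), so u'(x) = 7*x*(4 - 3*x)/4.
u(x) = 7/4·x^2·(2 − x) vanishes at x = 0 and x = 2, so u ∈ H^1_0(0, 2). Differentiate via the product rule and integrate the resulting polynomials term by term.
  ∫_0^2 u² dx = ∫_0^2 (49*x^6/16 - 49*x^5/4 + 49*x^4/4) dx. Term by term:
    ∫_0^2 49*x^6/16 dx = 56;  ∫_0^2 -49*x^5/4 dx = -392/3;  ∫_0^2 49*x^4/4 dx = 392/5.
  Sum: 56 − 392/3 + 392/5 = 56/15.
  ∫_0^2 (u')² dx = ∫_0^2 (441*x^4/16 - 147*x^3/2 + 49*x^2) dx. Term by term:
    ∫_0^2 441*x^4/16 dx = 882/5;  ∫_0^2 -147*x^3/2 dx = -294;  ∫_0^2 49*x^2 dx = 392/3.
  Sum: 882/5 − 294 + 392/3 = 196/15.
∫_0^2 u² dx = 56/15, so ||u||_L² = 2*sqrt(210)/15.
∫_0^2 (u')² dx = 196/15, so ||u'||_L² = 14*sqrt(15)/15.
Ratio ||u||_L² / ||u'||_L² = sqrt(14)/7.
Sharp Poincaré constant on H^1_0(0, 2) is C_P = L/π = 2/π, achieved by sin(π/2·x).
A polynomial bump cannot attain the sharp Poincaré constant (only the first sine eigenfunction does), so the ratio is strictly less than C_P, consistent with ||u||_L² ≤ C_P ||u'||_L².


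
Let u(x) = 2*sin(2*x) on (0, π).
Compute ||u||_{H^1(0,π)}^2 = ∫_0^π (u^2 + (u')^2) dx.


||u||_{H^1(0,π)}^2 = 10*π

u'(x) = 4*cos(2*x).
Expand u² and (u')² and integrate term by term on (0, π), using: for integers n ≥ 1, ∫_0^π sin²(nx) dx = ∫_0^π cos²(nx) dx = π/2; for n ≠ n', ∫_0^π sin(nx)sin(n'x) dx = ∫_0^π cos(nx)cos(n'x) dx = 0; and by product-to-sum, ∫_0^π sin(nx)cos(n'x) dx = ½∫_0^π [sin((n+n')x) + sin((n−n')x)] dx, which is 0 when n+n' is even and 2n/(n²−n'²) when n+n' is odd (it need not vanish on (0, π)).
  u² squared terms: (2)²·∫sin(2x)² dx = 4·π/2 = 2*π.
  So ∫_0^π u² dx = 2*π.
  (u')² squared terms: (4)²·∫cos(2x)² dx = 16·π/2 = 8*π.
  So ∫_0^π (u')² dx = 8*π.
||u||_{H^1}^2 = (2*π) + (8*π) = 10*π.


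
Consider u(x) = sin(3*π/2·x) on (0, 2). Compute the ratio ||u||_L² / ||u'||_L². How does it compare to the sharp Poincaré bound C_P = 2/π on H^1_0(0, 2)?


||u||_L² / ||u'||_L² = 2/(3*π) < C_P = 2/π.

u(x) = sin(3*π/2·x), so u'(x) = 3*π*cos(3*π*x/2)/2.
Writing u(x) = A·sin(kπx/L) with A = 1 and k = 3, use ∫_0^L sin²(kπx/L) dx = L/2 and ∫_0^L cos²(kπx/L) dx = L/2.
u² = 1·sin²(3*π/2·x) and (u')² = 9*π^2/4·cos²(3*π/2·x), and each of sin², cos² integrates to L/2 = 1 over (0, 2).
∫_0^2 u² dx = 1, so ||u||_L² = 1.
∫_0^2 (u')² dx = 9*π^2/4, so ||u'||_L² = 3*π/2.
Ratio ||u||_L² / ||u'||_L² = 2/(3*π).
Sharp Poincaré constant on H^1_0(0, 2) is C_P = L/π = 2/π, achieved by sin(π/2·x).
This is the k = 3 harmonic; the ratio L/(kπ) is strictly less than C_P = L/π, consistent with the sharp inequality ||u||_L² ≤ C_P ||u'||_L².


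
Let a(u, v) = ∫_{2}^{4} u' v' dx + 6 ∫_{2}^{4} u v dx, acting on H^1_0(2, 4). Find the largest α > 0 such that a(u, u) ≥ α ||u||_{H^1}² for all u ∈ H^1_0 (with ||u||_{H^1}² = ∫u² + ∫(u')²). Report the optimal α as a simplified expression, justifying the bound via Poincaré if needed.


α = 1

Coercivity of a(·,·) on H^1_0(2, 4) means a(u, u) ≥ α ||u||_{H^1}² for every u ∈ H^1_0.
The interval has length L = 2, and Poincaré/coercivity depend only on L. Here a(u, u) = ∫(u')² + (6)·∫u².
Here c = 6 ≥ 1, so a(u,u) = ∫(u')² + c∫u² ≥ ∫(u')² + ∫u² = ||u||_{H^1}², i.e. α = 1 works. No larger α is possible: a(u,u) ≥ α||u||_{H^1}² means (1−α)∫(u')² ≥ (α−c)∫u², and for the modes u_n = sin(nπ(x−x₀)/L) (x₀ the left endpoint) one has ∫u_n²/∫(u_n')² = (L/(nπ))² → 0, so a(u_n,u_n)/||u_n||_{H^1}² → 1. Hence the optimal constant is α = 1.
Therefore α = 1.


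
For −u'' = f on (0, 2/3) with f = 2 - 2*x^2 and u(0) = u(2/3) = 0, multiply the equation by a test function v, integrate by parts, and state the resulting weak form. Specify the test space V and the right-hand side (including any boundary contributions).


V = H^1_0(0, 2/3) (so v(0) = v(2/3) = 0); weak form: ∫_0^2/3 u'v' dx = ∫_0^2/3 (2 - 2*x^2) v dx for all v ∈ V.

Multiply both sides by a test function v and integrate from 0 to 2/3:
  ∫_0^2/3 −u''(x) v(x) dx = ∫_0^2/3 f(x) v(x) dx.
Integrate the LHS by parts once:
  ∫_0^2/3 −u'' v dx = −[u'(x) v(x)]_0^2/3 + ∫_0^2/3 u'(x) v'(x) dx.
Thus ∫_0^2/3 u'(x) v'(x) dx = ∫_0^2/3 f(x) v(x) dx + [u'(x) v(x)]_0^2/3.
Choose V so that boundary terms are either known or forced to vanish.
u is Dirichlet: u(0) = u(2/3) = 0. Let V = H^1_0(0, 2/3); then v(0) = v(2/3) = 0, and [u' v]_0^2/3 = 0.
Weak formulation: find u (satisfying any essential BC) such that ∫_0^2/3 u'(x) v'(x) dx = ∫_0^2/3 f v dx for all v ∈ V.
Substituting f(x) = 2 - 2*x^2, the right-hand side is ∫_0^2/3 (2 - 2*x^2) v dx.


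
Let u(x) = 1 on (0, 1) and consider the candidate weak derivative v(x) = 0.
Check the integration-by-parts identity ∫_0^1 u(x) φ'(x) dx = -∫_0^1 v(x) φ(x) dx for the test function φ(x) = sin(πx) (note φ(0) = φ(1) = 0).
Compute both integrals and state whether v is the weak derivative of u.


LHS = 0, RHS = 0. Yes, v = u' weakly.

u(x) = 1, classical derivative u'(x) = 0.
φ(x) = sin(πx), so φ'(x) = π*cos(π*x).
Note φ(0) = φ(1) = 0, so the boundary term u·φ vanishes.
LHS = ∫_0^1 u(x) φ'(x) dx = ∫_0^1 (π*cos(π*x)) dx. Term by term:
  ∫_0^1 π*cos(π*x) dx = 0.
So LHS = 0.
∫_0^1 v(x) φ(x) dx = ∫_0^1 (0) dx. Term by term:
  ∫_0^1 0 dx = 0.
So RHS = -∫_0^1 v(x) φ(x) dx = 0.
LHS = RHS, so the identity holds for this test φ.
Moreover u is smooth here and v(x) = u'(x) = 0 pointwise, so the identity holds for every test function. Hence v is the weak derivative of u.


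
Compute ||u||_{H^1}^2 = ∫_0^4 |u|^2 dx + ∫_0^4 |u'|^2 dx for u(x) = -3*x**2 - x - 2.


||u||_{H^1}^2 = 51308/15

The H^1 norm (squared) on an interval (0, L) is
  ||u||_{H^1}^2 = ∫_0^L u(x)^2 dx + ∫_0^L u'(x)^2 dx.
Compute u'(x) = -6*x - 1.
Then u(x)^2 = 9*x**4 + 6*x**3 + 13*x**2 + 4*x + 4 and u'(x)^2 = 36*x**2 + 12*x + 1.
Integrate each monomial from 0 to 4 using ∫_0^4 c·x^n dx = c·4^(n+1)/(n+1):
  ∫_0^4 u(x)^2 dx = ∫_0^4 (9*x^4 + 6*x^3 + 13*x^2 + 4*x + 4) dx. Term by term:
    ∫_0^4 9*x^4 dx = 9216/5;  ∫_0^4 6*x^3 dx = 384;  ∫_0^4 13*x^2 dx = 832/3;
    ∫_0^4 4*x dx = 32;  ∫_0^4 4 dx = 16.
  Sum: 9216/5 + 384 + 832/3 + 32 + 16 = 38288/15.
  ∫_0^4 u'(x)^2 dx = ∫_0^4 (36*x^2 + 12*x + 1) dx. Term by term:
    ∫_0^4 36*x^2 dx = 768;  ∫_0^4 12*x dx = 96;  ∫_0^4 1 dx = 4.
  Sum: 768 + 96 + 4 = 868.
Adding: ||u||_{H^1}^2 = 38288/15 + 868 = 51308/15.


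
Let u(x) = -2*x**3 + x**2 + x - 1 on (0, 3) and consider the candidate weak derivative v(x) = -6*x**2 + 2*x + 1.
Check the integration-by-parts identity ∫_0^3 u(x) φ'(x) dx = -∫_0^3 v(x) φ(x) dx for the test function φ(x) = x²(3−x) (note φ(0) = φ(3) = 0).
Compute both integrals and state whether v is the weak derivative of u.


LHS = 459/4, RHS = 459/4. Yes, v = u' weakly.

u(x) = -2*x**3 + x**2 + x - 1, classical derivative u'(x) = -6*x**2 + 2*x + 1.
φ(x) = x²(3−x), so φ'(x) = 3*x*(2 - x).
Note φ(0) = φ(3) = 0, so the boundary term u·φ vanishes.
LHS = ∫_0^3 u(x) φ'(x) dx = ∫_0^3 (6*x^5 - 15*x^4 + 3*x^3 + 9*x^2 - 6*x) dx. Term by term:
  ∫_0^3 6*x^5 dx = 729;  ∫_0^3 -15*x^4 dx = -729;  ∫_0^3 3*x^3 dx = 243/4;
  ∫_0^3 9*x^2 dx = 81;  ∫_0^3 -6*x dx = -27.
Sum: 729 − 729 + 243/4 + 81 − 27 = 459/4.
So LHS = 459/4.
∫_0^3 v(x) φ(x) dx = ∫_0^3 (6*x^5 - 20*x^4 + 5*x^3 + 3*x^2) dx. Term by term:
  ∫_0^3 6*x^5 dx = 729;  ∫_0^3 -20*x^4 dx = -972;  ∫_0^3 5*x^3 dx = 405/4;
  ∫_0^3 3*x^2 dx = 27.
Sum: 729 − 972 + 405/4 + 27 = -459/4.
So RHS = -∫_0^3 v(x) φ(x) dx = 459/4.
LHS = RHS, so the identity holds for this test φ.
Moreover u is smooth here and v(x) = u'(x) = -6*x**2 + 2*x + 1 pointwise, so the identity holds for every test function. Hence v is the weak derivative of u.


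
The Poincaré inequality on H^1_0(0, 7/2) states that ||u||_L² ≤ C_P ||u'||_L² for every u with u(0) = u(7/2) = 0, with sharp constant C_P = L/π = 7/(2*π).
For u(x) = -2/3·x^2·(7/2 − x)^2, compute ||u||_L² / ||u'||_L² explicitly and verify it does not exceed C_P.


||u||_L² / ||u'||_L² = 7*sqrt(3)/12 < C_P = 7/(2*π).

u(x) = -2/3·x^2·(7/2 − x)^2, so u'(x) = x*(-8*x^2 + 42*x - 49)/3.
u(x) = -2/3·x^2·(7/2 − x)^2 vanishes at x = 0 and x = 7/2, so u ∈ H^1_0(0, 7/2). Differentiate via the product rule and integrate the resulting polynomials term by term.
  ∫_0^7/2 u² dx = ∫_0^7/2 (4*x^8/9 - 56*x^7/9 + 98*x^6/3 - 686*x^5/9 + 2401*x^4/36) dx. Term by term:
    ∫_0^7/2 4*x^8/9 dx = 40353607/10368;  ∫_0^7/2 -56*x^7/9 dx = -40353607/2304;  ∫_0^7/2 98*x^6/3 dx = 5764801/192;
    ∫_0^7/2 -686*x^5/9 dx = -40353607/1728;  ∫_0^7/2 2401*x^4/36 dx = 40353607/5760.
  Sum: 40353607/10368 − 40353607/2304 + 5764801/192 − 40353607/1728 + 40353607/5760 = 5764801/103680.
  ∫_0^7/2 (u')² dx = ∫_0^7/2 (64*x^6/9 - 224*x^5/3 + 2548*x^4/9 - 1372*x^3/3 + 2401*x^2/9) dx. Term by term:
    ∫_0^7/2 64*x^6/9 dx = 117649/18;  ∫_0^7/2 -224*x^5/3 dx = -823543/36;  ∫_0^7/2 2548*x^4/9 dx = 10706059/360;
    ∫_0^7/2 -1372*x^3/3 dx = -823543/48;  ∫_0^7/2 2401*x^2/9 dx = 823543/216.
  Sum: 117649/18 − 823543/36 + 10706059/360 − 823543/48 + 823543/216 = 117649/2160.
∫_0^7/2 u² dx = 5764801/103680, so ||u||_L² = 2401*sqrt(5)/720.
∫_0^7/2 (u')² dx = 117649/2160, so ||u'||_L² = 343*sqrt(15)/180.
Ratio ||u||_L² / ||u'||_L² = 7*sqrt(3)/12.
Sharp Poincaré constant on H^1_0(0, 7/2) is C_P = L/π = 7/(2*π), achieved by sin(2*π/7·x).
A polynomial bump cannot attain the sharp Poincaré constant (only the first sine eigenfunction does), so the ratio is strictly less than C_P, consistent with ||u||_L² ≤ C_P ||u'||_L².


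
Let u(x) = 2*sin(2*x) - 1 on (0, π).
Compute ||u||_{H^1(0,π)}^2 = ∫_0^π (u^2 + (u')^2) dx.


||u||_{H^1(0,π)}^2 = 11*π

u'(x) = 4*cos(2*x).
Expand u² and (u')² and integrate term by term on (0, π), using: for integers n ≥ 1, ∫_0^π sin²(nx) dx = ∫_0^π cos²(nx) dx = π/2; for n ≠ n', ∫_0^π sin(nx)sin(n'x) dx = ∫_0^π cos(nx)cos(n'x) dx = 0; and by product-to-sum, ∫_0^π sin(nx)cos(n'x) dx = ½∫_0^π [sin((n+n')x) + sin((n−n')x)] dx, which is 0 when n+n' is even and 2n/(n²−n'²) when n+n' is odd (it need not vanish on (0, π)). For the constant mode: ∫_0^π 1 dx = π, ∫_0^π cos(nx) dx = 0, ∫_0^π sin(nx) dx = (1−(−1)^n)/n.
  u² squared terms: (-1)²·∫1 dx = 1·π = π;  (2)²·∫sin(2x)² dx = 4·π/2 = 2*π.
  u² cross terms: 2·(-1)·(2)·∫1·sin(2x) dx = -4·(0) = 0.
  So ∫_0^π u² dx = π + 2*π + 0 = 3*π.
  (u')² squared terms: (4)²·∫cos(2x)² dx = 16·π/2 = 8*π.
  So ∫_0^π (u')² dx = 8*π.
||u||_{H^1}^2 = (3*π) + (8*π) = 11*π.


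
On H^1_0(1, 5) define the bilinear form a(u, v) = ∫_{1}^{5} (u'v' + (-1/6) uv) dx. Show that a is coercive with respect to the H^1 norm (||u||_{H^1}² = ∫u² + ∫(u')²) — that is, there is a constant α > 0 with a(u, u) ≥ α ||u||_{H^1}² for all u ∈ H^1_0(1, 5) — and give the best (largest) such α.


α = (-8/3 + π^2)/(π^2 + 16)

Coercivity of a(·,·) on H^1_0(1, 5) means a(u, u) ≥ α ||u||_{H^1}² for every u ∈ H^1_0.
The interval has length L = 4, and Poincaré/coercivity depend only on L. Here a(u, u) = ∫(u')² + (-1/6)·∫u².
Here c = -1/6 < 0 with |c| < (π/L)² = π^2/16, so coercivity still holds. The condition a(u,u) ≥ α||u||_{H^1}² reads (1−α)∫(u')² ≥ (α−c)∫u². Any admissible α is ≤ 1 (rapidly oscillating u have ∫u²/∫(u')² → 0), and α = 1 would force 0 ≥ (1−c)∫u², impossible since c < 1; so 1−α > 0. By the sharp Poincaré inequality on H^1_0 of an interval of length L, ∫(u')² ≥ (π/L)²∫u² with equality for the first sine mode sin(π(x−x₀)/L) (x₀ the left endpoint), so the inequality holds for all u iff (1−α)(π/L)² ≥ α − c, i.e. α ≤ ((π/L)² + c)/((π/L)² + 1) = (1 + c(L/π)²)/(1 + (L/π)²). (Direct route, valid since c ≤ 0: Poincaré gives c∫u² ≥ c(L/π)²∫(u')², so a(u,u) ≥ (1 + c(L/π)²)∫(u')², while ||u||_{H^1}² ≤ (1 + (L/π)²)∫(u')²; dividing yields the same α.) With (π/L)² = π^2/16 and c = -1/6, the largest admissible constant is α = ((π/L)² + c)/((π/L)² + 1).
Simplifying, α = (-8/3 + π^2)/(π^2 + 16).


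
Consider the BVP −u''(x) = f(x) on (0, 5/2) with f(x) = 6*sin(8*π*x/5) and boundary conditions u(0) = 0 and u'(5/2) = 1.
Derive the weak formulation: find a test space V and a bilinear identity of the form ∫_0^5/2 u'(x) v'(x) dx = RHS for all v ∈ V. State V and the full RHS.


V = {v ∈ H^1(0, 5/2) : v(0) = 0} (test functions vanish at x = 0 where u is specified); weak form: ∫_0^5/2 u'v' dx = ∫_0^5/2 (6*sin(8*π*x/5)) v dx + v(5/2) for all v ∈ V.

Multiply both sides by a test function v and integrate from 0 to 5/2:
  ∫_0^5/2 −u''(x) v(x) dx = ∫_0^5/2 f(x) v(x) dx.
Integrate the LHS by parts once:
  ∫_0^5/2 −u'' v dx = −[u'(x) v(x)]_0^5/2 + ∫_0^5/2 u'(x) v'(x) dx.
Thus ∫_0^5/2 u'(x) v'(x) dx = ∫_0^5/2 f(x) v(x) dx + [u'(x) v(x)]_0^5/2.
Choose V so that boundary terms are either known or forced to vanish.
Mixed BC: u(0) = 0 (Dirichlet) and u'(5/2) = 1 (Neumann). Define V = {v ∈ H^1(0, 5/2) : v(0) = 0}. Then [u' v]_0^5/2 = u'(5/2)·v(5/2) − u'(0)·0 = v(5/2).
Weak formulation: find u (satisfying any essential BC) such that ∫_0^5/2 u'(x) v'(x) dx = ∫_0^5/2 f v dx + v(5/2) for all v ∈ V (Dirichlet at 0 absorbed into V; Neumann datum at x = 5/2 contributes the boundary term).
Substituting f(x) = 6*sin(8*π*x/5), the right-hand side is ∫_0^5/2 (6*sin(8*π*x/5)) v dx + v(5/2).


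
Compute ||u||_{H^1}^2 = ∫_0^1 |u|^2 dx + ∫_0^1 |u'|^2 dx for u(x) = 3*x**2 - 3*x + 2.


||u||_{H^1}^2 = 53/10

The H^1 norm (squared) on an interval (0, L) is
  ||u||_{H^1}^2 = ∫_0^L u(x)^2 dx + ∫_0^L u'(x)^2 dx.
Compute u'(x) = 6*x - 3.
Then u(x)^2 = 9*x**4 - 18*x**3 + 21*x**2 - 12*x + 4 and u'(x)^2 = 36*x**2 - 36*x + 9.
Integrate each monomial from 0 to 1 using ∫_0^1 c·x^n dx = c·1^(n+1)/(n+1):
  ∫_0^1 u(x)^2 dx = ∫_0^1 (9*x^4 - 18*x^3 + 21*x^2 - 12*x + 4) dx. Term by term:
    ∫_0^1 9*x^4 dx = 9/5;  ∫_0^1 -18*x^3 dx = -9/2;  ∫_0^1 21*x^2 dx = 7;
    ∫_0^1 -12*x dx = -6;  ∫_0^1 4 dx = 4.
  Sum: 9/5 − 9/2 + 7 − 6 + 4 = 23/10.
  ∫_0^1 u'(x)^2 dx = ∫_0^1 (36*x^2 - 36*x + 9) dx. Term by term:
    ∫_0^1 36*x^2 dx = 12;  ∫_0^1 -36*x dx = -18;  ∫_0^1 9 dx = 9.
  Sum: 12 − 18 + 9 = 3.
Adding: ||u||_{H^1}^2 = 23/10 + 3 = 53/10.


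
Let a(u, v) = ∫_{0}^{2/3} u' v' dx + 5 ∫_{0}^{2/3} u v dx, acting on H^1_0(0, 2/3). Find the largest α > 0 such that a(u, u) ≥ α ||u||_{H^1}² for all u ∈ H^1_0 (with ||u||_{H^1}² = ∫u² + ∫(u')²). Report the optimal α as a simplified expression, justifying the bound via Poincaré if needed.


α = 1

Coercivity of a(·,·) on H^1_0(0, 2/3) means a(u, u) ≥ α ||u||_{H^1}² for every u ∈ H^1_0.
The interval has length L = 2/3, and Poincaré/coercivity depend only on L. Here a(u, u) = ∫(u')² + (5)·∫u².
Here c = 5 ≥ 1, so a(u,u) = ∫(u')² + c∫u² ≥ ∫(u')² + ∫u² = ||u||_{H^1}², i.e. α = 1 works. No larger α is possible: a(u,u) ≥ α||u||_{H^1}² means (1−α)∫(u')² ≥ (α−c)∫u², and for the modes u_n = sin(nπ(x−x₀)/L) (x₀ the left endpoint) one has ∫u_n²/∫(u_n')² = (L/(nπ))² → 0, so a(u_n,u_n)/||u_n||_{H^1}² → 1. Hence the optimal constant is α = 1.
Therefore α = 1.


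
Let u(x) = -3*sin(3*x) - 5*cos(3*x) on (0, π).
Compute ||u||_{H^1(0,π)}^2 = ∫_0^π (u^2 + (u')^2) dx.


||u||_{H^1(0,π)}^2 = 170*π

u'(x) = 15*sin(3*x) - 9*cos(3*x).
Expand u² and (u')² and integrate term by term on (0, π), using: for integers n ≥ 1, ∫_0^π sin²(nx) dx = ∫_0^π cos²(nx) dx = π/2; for n ≠ n', ∫_0^π sin(nx)sin(n'x) dx = ∫_0^π cos(nx)cos(n'x) dx = 0; and by product-to-sum, ∫_0^π sin(nx)cos(n'x) dx = ½∫_0^π [sin((n+n')x) + sin((n−n')x)] dx, which is 0 when n+n' is even and 2n/(n²−n'²) when n+n' is odd (it need not vanish on (0, π)).
  u² squared terms: (-5)²·∫cos(3x)² dx = 25·π/2 = 25*π/2;  (-3)²·∫sin(3x)² dx = 9·π/2 = 9*π/2.
  u² cross terms: 2·(-5)·(-3)·∫cos(3x)·sin(3x) dx = 30·(0) = 0.
  So ∫_0^π u² dx = 25*π/2 + 9*π/2 + 0 = 17*π.
  (u')² squared terms: (-9)²·∫cos(3x)² dx = 81·π/2 = 81*π/2;  (15)²·∫sin(3x)² dx = 225·π/2 = 225*π/2.
  (u')² cross terms: 2·(-9)·(15)·∫cos(3x)·sin(3x) dx = -270·(0) = 0.
  So ∫_0^π (u')² dx = 81*π/2 + 225*π/2 + 0 = 153*π.
||u||_{H^1}^2 = (17*π) + (153*π) = 170*π.


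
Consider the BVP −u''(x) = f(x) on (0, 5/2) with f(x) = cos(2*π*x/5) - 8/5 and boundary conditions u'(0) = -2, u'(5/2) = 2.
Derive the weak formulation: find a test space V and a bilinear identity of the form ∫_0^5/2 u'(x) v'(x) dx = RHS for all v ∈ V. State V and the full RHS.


V = H^1(0, 5/2) (v unrestricted at boundary; u is determined up to an additive constant); weak form: ∫_0^5/2 u'v' dx = ∫_0^5/2 (cos(2*π*x/5) - 8/5) v dx + 2·v(5/2) + 2·v(0) for all v ∈ V.

Multiply both sides by a test function v and integrate from 0 to 5/2:
  ∫_0^5/2 −u''(x) v(x) dx = ∫_0^5/2 f(x) v(x) dx.
Integrate the LHS by parts once:
  ∫_0^5/2 −u'' v dx = −[u'(x) v(x)]_0^5/2 + ∫_0^5/2 u'(x) v'(x) dx.
Thus ∫_0^5/2 u'(x) v'(x) dx = ∫_0^5/2 f(x) v(x) dx + [u'(x) v(x)]_0^5/2.
Choose V so that boundary terms are either known or forced to vanish.
u has inhomogeneous Neumann u'(0) = -2, u'(5/2) = 2. [u' v]_0^5/2 = (2)·v(5/2) − (-2)·v(0) = 2·v(5/2) + 2·v(0). Take V = H^1(0, 5/2); boundary term becomes part of RHS.
Weak formulation: find u (satisfying any essential BC) such that ∫_0^5/2 u'(x) v'(x) dx = ∫_0^5/2 f v dx + 2·v(5/2) + 2·v(0) for all v ∈ V (Neumann data are natural BCs: they enter the RHS as boundary terms).
Substituting f(x) = cos(2*π*x/5) - 8/5, the right-hand side is ∫_0^5/2 (cos(2*π*x/5) - 8/5) v dx + 2·v(5/2) + 2·v(0).
Compatibility check (pure Neumann): taking v ≡ 1 ∈ V gives 0 = ∫_0^5/2 f dx + (2) − (-2), i.e. ∫_0^5/2 f dx must equal u'(0) − u'(5/2) = -4. Indeed ∫_0^5/2 (cos(2*π*x/5) - 8/5) dx = -4, so the data are compatible. The solution is then unique only up to an additive constant (fix it e.g. by requiring ∫_0^5/2 u dx = 0).


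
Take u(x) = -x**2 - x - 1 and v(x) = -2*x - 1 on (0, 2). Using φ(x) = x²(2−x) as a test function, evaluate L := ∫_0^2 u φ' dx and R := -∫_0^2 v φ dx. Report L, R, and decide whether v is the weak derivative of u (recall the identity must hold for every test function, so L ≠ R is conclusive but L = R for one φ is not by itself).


LHS = 68/15, RHS = 68/15. Yes, v = u' weakly.

u(x) = -x**2 - x - 1, classical derivative u'(x) = -2*x - 1.
φ(x) = x²(2−x), so φ'(x) = x*(4 - 3*x).
Note φ(0) = φ(2) = 0, so the boundary term u·φ vanishes.
LHS = ∫_0^2 u(x) φ'(x) dx = ∫_0^2 (3*x^4 - x^3 - x^2 - 4*x) dx. Term by term:
  ∫_0^2 3*x^4 dx = 96/5;  ∫_0^2 -x^3 dx = -4;  ∫_0^2 -x^2 dx = -8/3;
  ∫_0^2 -4*x dx = -8.
Sum: 96/5 − 4 − 8/3 − 8 = 68/15.
So LHS = 68/15.
∫_0^2 v(x) φ(x) dx = ∫_0^2 (2*x^4 - 3*x^3 - 2*x^2) dx. Term by term:
  ∫_0^2 2*x^4 dx = 64/5;  ∫_0^2 -3*x^3 dx = -12;  ∫_0^2 -2*x^2 dx = -16/3.
Sum: 64/5 − 12 − 16/3 = -68/15.
So RHS = -∫_0^2 v(x) φ(x) dx = 68/15.
LHS = RHS, so the identity holds for this test φ.
Moreover u is smooth here and v(x) = u'(x) = -2*x - 1 pointwise, so the identity holds for every test function. Hence v is the weak derivative of u.


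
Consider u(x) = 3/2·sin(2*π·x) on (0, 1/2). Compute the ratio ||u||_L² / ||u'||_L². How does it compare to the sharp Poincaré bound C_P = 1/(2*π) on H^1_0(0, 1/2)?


||u||_L² / ||u'||_L² = 1/(2*π) = C_P.

u(x) = 3/2·sin(2*π·x), so u'(x) = 3*π*cos(2*π*x).
Writing u(x) = A·sin(kπx/L) with A = 3/2 and k = 1, use ∫_0^L sin²(kπx/L) dx = L/2 and ∫_0^L cos²(kπx/L) dx = L/2.
u² = 9/4·sin²(2*π·x) and (u')² = 9*π^2·cos²(2*π·x), and each of sin², cos² integrates to L/2 = 1/4 over (0, 1/2).
∫_0^1/2 u² dx = 9/16, so ||u||_L² = 3/4.
∫_0^1/2 (u')² dx = 9*π^2/4, so ||u'||_L² = 3*π/2.
Ratio ||u||_L² / ||u'||_L² = 1/(2*π).
Sharp Poincaré constant on H^1_0(0, 1/2) is C_P = L/π = 1/(2*π), achieved by sin(2*π·x).
This is the k = 1 eigenfunction (up to amplitude), so the ratio equals the sharp Poincaré constant exactly.


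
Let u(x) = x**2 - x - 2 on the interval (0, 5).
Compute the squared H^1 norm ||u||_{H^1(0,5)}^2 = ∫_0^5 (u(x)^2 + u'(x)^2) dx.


||u||_{H^1}^2 = 2275/6

The H^1 norm (squared) on an interval (0, L) is
  ||u||_{H^1}^2 = ∫_0^L u(x)^2 dx + ∫_0^L u'(x)^2 dx.
Compute u'(x) = 2*x - 1.
Then u(x)^2 = x**4 - 2*x**3 - 3*x**2 + 4*x + 4 and u'(x)^2 = 4*x**2 - 4*x + 1.
Integrate each monomial from 0 to 5 using ∫_0^5 c·x^n dx = c·5^(n+1)/(n+1):
  ∫_0^5 u(x)^2 dx = ∫_0^5 (x^4 - 2*x^3 - 3*x^2 + 4*x + 4) dx. Term by term:
    ∫_0^5 x^4 dx = 625;  ∫_0^5 -2*x^3 dx = -625/2;  ∫_0^5 -3*x^2 dx = -125;
    ∫_0^5 4*x dx = 50;  ∫_0^5 4 dx = 20.
  Sum: 625 − 625/2 − 125 + 50 + 20 = 515/2.
  ∫_0^5 u'(x)^2 dx = ∫_0^5 (4*x^2 - 4*x + 1) dx. Term by term:
    ∫_0^5 4*x^2 dx = 500/3;  ∫_0^5 -4*x dx = -50;  ∫_0^5 1 dx = 5.
  Sum: 500/3 − 50 + 5 = 365/3.
Adding: ||u||_{H^1}^2 = 515/2 + 365/3 = 2275/6.


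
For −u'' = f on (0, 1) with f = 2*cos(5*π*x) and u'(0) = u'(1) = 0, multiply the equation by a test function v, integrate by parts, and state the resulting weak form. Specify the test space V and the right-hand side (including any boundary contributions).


V = H^1(0, 1) (no boundary constraint on v; u is determined up to an additive constant); weak form: ∫_0^1 u'v' dx = ∫_0^1 (2*cos(5*π*x)) v dx for all v ∈ V.

Multiply both sides by a test function v and integrate from 0 to 1:
  ∫_0^1 −u''(x) v(x) dx = ∫_0^1 f(x) v(x) dx.
Integrate the LHS by parts once:
  ∫_0^1 −u'' v dx = −[u'(x) v(x)]_0^1 + ∫_0^1 u'(x) v'(x) dx.
Thus ∫_0^1 u'(x) v'(x) dx = ∫_0^1 f(x) v(x) dx + [u'(x) v(x)]_0^1.
Choose V so that boundary terms are either known or forced to vanish.
u has homogeneous Neumann: u'(0) = u'(1) = 0. So [u' v]_0^1 = 0·v(1) − 0·v(0) = 0 for any v; take V = H^1(0, 1).
Weak formulation: find u (satisfying any essential BC) such that ∫_0^1 u'(x) v'(x) dx = ∫_0^1 f v dx for all v ∈ V (homogeneous Neumann, so boundary terms vanish).
Substituting f(x) = 2*cos(5*π*x), the right-hand side is ∫_0^1 (2*cos(5*π*x)) v dx.
Compatibility check (pure Neumann): taking v ≡ 1 ∈ V gives 0 = ∫_0^1 f dx + (0) − (0), i.e. ∫_0^1 f dx must equal u'(0) − u'(1) = 0. Indeed ∫_0^1 (2*cos(5*π*x)) dx = 0, so the data are compatible. The solution is then unique only up to an additive constant (fix it e.g. by requiring ∫_0^1 u dx = 0).


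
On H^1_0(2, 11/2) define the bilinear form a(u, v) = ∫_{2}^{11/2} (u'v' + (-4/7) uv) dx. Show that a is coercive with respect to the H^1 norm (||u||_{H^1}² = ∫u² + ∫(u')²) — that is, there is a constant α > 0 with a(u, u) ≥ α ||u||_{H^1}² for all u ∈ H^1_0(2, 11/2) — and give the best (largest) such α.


α = 4*(-7 + π^2)/(4*π^2 + 49)

Coercivity of a(·,·) on H^1_0(2, 11/2) means a(u, u) ≥ α ||u||_{H^1}² for every u ∈ H^1_0.
The interval has length L = 7/2, and Poincaré/coercivity depend only on L. Here a(u, u) = ∫(u')² + (-4/7)·∫u².
Here c = -4/7 < 0 with |c| < (π/L)² = 4*π^2/49, so coercivity still holds. The condition a(u,u) ≥ α||u||_{H^1}² reads (1−α)∫(u')² ≥ (α−c)∫u². Any admissible α is ≤ 1 (rapidly oscillating u have ∫u²/∫(u')² → 0), and α = 1 would force 0 ≥ (1−c)∫u², impossible since c < 1; so 1−α > 0. By the sharp Poincaré inequality on H^1_0 of an interval of length L, ∫(u')² ≥ (π/L)²∫u² with equality for the first sine mode sin(π(x−x₀)/L) (x₀ the left endpoint), so the inequality holds for all u iff (1−α)(π/L)² ≥ α − c, i.e. α ≤ ((π/L)² + c)/((π/L)² + 1) = (1 + c(L/π)²)/(1 + (L/π)²). (Direct route, valid since c ≤ 0: Poincaré gives c∫u² ≥ c(L/π)²∫(u')², so a(u,u) ≥ (1 + c(L/π)²)∫(u')², while ||u||_{H^1}² ≤ (1 + (L/π)²)∫(u')²; dividing yields the same α.) With (π/L)² = 4*π^2/49 and c = -4/7, the largest admissible constant is α = ((π/L)² + c)/((π/L)² + 1).
Simplifying, α = 4*(-7 + π^2)/(4*π^2 + 49).


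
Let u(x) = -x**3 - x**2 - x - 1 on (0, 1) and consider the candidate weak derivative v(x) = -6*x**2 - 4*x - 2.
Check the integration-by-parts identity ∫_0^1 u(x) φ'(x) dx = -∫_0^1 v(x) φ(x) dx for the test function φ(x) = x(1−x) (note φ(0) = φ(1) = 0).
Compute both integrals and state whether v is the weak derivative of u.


LHS = 29/60, RHS = 29/30. No, v is not the weak derivative of u.

u(x) = -x**3 - x**2 - x - 1, classical derivative u'(x) = -3*x**2 - 2*x - 1.
φ(x) = x(1−x), so φ'(x) = 1 - 2*x.
Note φ(0) = φ(1) = 0, so the boundary term u·φ vanishes.
LHS = ∫_0^1 u(x) φ'(x) dx = ∫_0^1 (2*x^4 + x^3 + x^2 + x - 1) dx. Term by term:
  ∫_0^1 2*x^4 dx = 2/5;  ∫_0^1 x^3 dx = 1/4;  ∫_0^1 x^2 dx = 1/3;
  ∫_0^1 x dx = 1/2;  ∫_0^1 -1 dx = -1.
Sum: 2/5 + 1/4 + 1/3 + 1/2 − 1 = 29/60.
So LHS = 29/60.
∫_0^1 v(x) φ(x) dx = ∫_0^1 (6*x^4 - 2*x^3 - 2*x^2 - 2*x) dx. Term by term:
  ∫_0^1 6*x^4 dx = 6/5;  ∫_0^1 -2*x^3 dx = -1/2;  ∫_0^1 -2*x^2 dx = -2/3;
  ∫_0^1 -2*x dx = -1.
Sum: 6/5 − 1/2 − 2/3 − 1 = -29/30.
So RHS = -∫_0^1 v(x) φ(x) dx = 29/30.
LHS − RHS = -29/60 ≠ 0, so the identity fails.
(For a valid weak derivative the identity must hold for EVERY test function, in particular this one. The failure shows v is NOT the weak derivative of u.)
Correct weak derivative would be u'(x) = -3*x**2 - 2*x - 1.


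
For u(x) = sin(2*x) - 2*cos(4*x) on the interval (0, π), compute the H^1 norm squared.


||u||_{H^1(0,π)}^2 = 73*π/2

u'(x) = 8*sin(4*x) + 2*cos(2*x).
Expand u² and (u')² and integrate term by term on (0, π), using: for integers n ≥ 1, ∫_0^π sin²(nx) dx = ∫_0^π cos²(nx) dx = π/2; for n ≠ n', ∫_0^π sin(nx)sin(n'x) dx = ∫_0^π cos(nx)cos(n'x) dx = 0; and by product-to-sum, ∫_0^π sin(nx)cos(n'x) dx = ½∫_0^π [sin((n+n')x) + sin((n−n')x)] dx, which is 0 when n+n' is even and 2n/(n²−n'²) when n+n' is odd (it need not vanish on (0, π)).
  u² squared terms: (-2)²·∫cos(4x)² dx = 4·π/2 = 2*π;  (1)²·∫sin(2x)² dx = 1·π/2 = π/2.
  u² cross terms: 2·(-2)·(1)·∫cos(4x)·sin(2x) dx = -4·(0) = 0.
  So ∫_0^π u² dx = 2*π + π/2 + 0 = 5*π/2.
  (u')² squared terms: (2)²·∫cos(2x)² dx = 4·π/2 = 2*π;  (8)²·∫sin(4x)² dx = 64·π/2 = 32*π.
  (u')² cross terms: 2·(2)·(8)·∫cos(2x)·sin(4x) dx = 32·(0) = 0.
  So ∫_0^π (u')² dx = 2*π + 32*π + 0 = 34*π.
||u||_{H^1}^2 = (5*π/2) + (34*π) = 73*π/2.


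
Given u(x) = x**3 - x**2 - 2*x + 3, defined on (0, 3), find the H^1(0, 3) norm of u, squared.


||u||_{H^1}^2 = 17607/70

The H^1 norm (squared) on an interval (0, L) is
  ||u||_{H^1}^2 = ∫_0^L u(x)^2 dx + ∫_0^L u'(x)^2 dx.
Compute u'(x) = 3*x**2 - 2*x - 2.
Then u(x)^2 = x**6 - 2*x**5 - 3*x**4 + 10*x**3 - 2*x**2 - 12*x + 9 and u'(x)^2 = 9*x**4 - 12*x**3 - 8*x**2 + 8*x + 4.
Integrate each monomial from 0 to 3 using ∫_0^3 c·x^n dx = c·3^(n+1)/(n+1):
  ∫_0^3 u(x)^2 dx = ∫_0^3 (x^6 - 2*x^5 - 3*x^4 + 10*x^3 - 2*x^2 - 12*x + 9) dx. Term by term:
    ∫_0^3 x^6 dx = 2187/7;  ∫_0^3 -2*x^5 dx = -243;  ∫_0^3 -3*x^4 dx = -729/5;
    ∫_0^3 10*x^3 dx = 405/2;  ∫_0^3 -2*x^2 dx = -18;  ∫_0^3 -12*x dx = -54;
    ∫_0^3 9 dx = 27.
  Sum: 2187/7 − 243 − 729/5 + 405/2 − 18 − 54 + 27 = 5679/70.
  ∫_0^3 u'(x)^2 dx = ∫_0^3 (9*x^4 - 12*x^3 - 8*x^2 + 8*x + 4) dx. Term by term:
    ∫_0^3 9*x^4 dx = 2187/5;  ∫_0^3 -12*x^3 dx = -243;  ∫_0^3 -8*x^2 dx = -72;
    ∫_0^3 8*x dx = 36;  ∫_0^3 4 dx = 12.
  Sum: 2187/5 − 243 − 72 + 36 + 12 = 852/5.
Adding: ||u||_{H^1}^2 = 5679/70 + 852/5 = 17607/70.


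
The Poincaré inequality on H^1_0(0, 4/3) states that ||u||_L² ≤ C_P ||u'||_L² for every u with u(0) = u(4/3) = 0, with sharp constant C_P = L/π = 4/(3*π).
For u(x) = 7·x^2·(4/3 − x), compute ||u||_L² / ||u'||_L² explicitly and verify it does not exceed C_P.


||u||_L² / ||u'||_L² = 2*sqrt(14)/21 < C_P = 4/(3*π).

u(x) = 7·x^2·(4/3 − x), so u'(x) = 7*x*(8 - 9*x)/3.
u(x) = 7·x^2·(4/3 − x) vanishes at x = 0 and x = 4/3, so u ∈ H^1_0(0, 4/3). Differentiate via the product rule and integrate the resulting polynomials term by term.
  ∫_0^4/3 u² dx = ∫_0^4/3 (49*x^6 - 392*x^5/3 + 784*x^4/9) dx. Term by term:
    ∫_0^4/3 49*x^6 dx = 114688/2187;  ∫_0^4/3 -392*x^5/3 dx = -802816/6561;  ∫_0^4/3 784*x^4/9 dx = 802816/10935.
  Sum: 114688/2187 − 802816/6561 + 802816/10935 = 114688/32805.
  ∫_0^4/3 (u')² dx = ∫_0^4/3 (441*x^4 - 784*x^3 + 3136*x^2/9) dx. Term by term:
    ∫_0^4/3 441*x^4 dx = 50176/135;  ∫_0^4/3 -784*x^3 dx = -50176/81;  ∫_0^4/3 3136*x^2/9 dx = 200704/729.
  Sum: 50176/135 − 50176/81 + 200704/729 = 100352/3645.
∫_0^4/3 u² dx = 114688/32805, so ||u||_L² = 128*sqrt(35)/405.
∫_0^4/3 (u')² dx = 100352/3645, so ||u'||_L² = 224*sqrt(10)/135.
Ratio ||u||_L² / ||u'||_L² = 2*sqrt(14)/21.
Sharp Poincaré constant on H^1_0(0, 4/3) is C_P = L/π = 4/(3*π), achieved by sin(3*π/4·x).
A polynomial bump cannot attain the sharp Poincaré constant (only the first sine eigenfunction does), so the ratio is strictly less than C_P, consistent with ||u||_L² ≤ C_P ||u'||_L².


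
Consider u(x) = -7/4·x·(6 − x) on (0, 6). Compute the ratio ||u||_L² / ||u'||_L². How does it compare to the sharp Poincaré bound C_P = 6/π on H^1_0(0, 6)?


||u||_L² / ||u'||_L² = 3*sqrt(10)/5 < C_P = 6/π.

u(x) = -7/4·x·(6 − x), so u'(x) = 7*x/2 - 21/2.
u(x) = -7/4·x·(6 − x) vanishes at x = 0 and x = 6, so u ∈ H^1_0(0, 6). Differentiate via the product rule and integrate the resulting polynomials term by term.
  ∫_0^6 u² dx = ∫_0^6 (49*x^4/16 - 147*x^3/4 + 441*x^2/4) dx. Term by term:
    ∫_0^6 49*x^4/16 dx = 23814/5;  ∫_0^6 -147*x^3/4 dx = -11907;  ∫_0^6 441*x^2/4 dx = 7938.
  Sum: 23814/5 − 11907 + 7938 = 3969/5.
  ∫_0^6 (u')² dx = ∫_0^6 (49*x^2/4 - 147*x/2 + 441/4) dx. Term by term:
    ∫_0^6 49*x^2/4 dx = 882;  ∫_0^6 -147*x/2 dx = -1323;  ∫_0^6 441/4 dx = 1323/2.
  Sum: 882 − 1323 + 1323/2 = 441/2.
∫_0^6 u² dx = 3969/5, so ||u||_L² = 63*sqrt(5)/5.
∫_0^6 (u')² dx = 441/2, so ||u'||_L² = 21*sqrt(2)/2.
Ratio ||u||_L² / ||u'||_L² = 3*sqrt(10)/5.
Sharp Poincaré constant on H^1_0(0, 6) is C_P = L/π = 6/π, achieved by sin(π/6·x).
A polynomial bump cannot attain the sharp Poincaré constant (only the first sine eigenfunction does), so the ratio is strictly less than C_P, consistent with ||u||_L² ≤ C_P ||u'||_L².


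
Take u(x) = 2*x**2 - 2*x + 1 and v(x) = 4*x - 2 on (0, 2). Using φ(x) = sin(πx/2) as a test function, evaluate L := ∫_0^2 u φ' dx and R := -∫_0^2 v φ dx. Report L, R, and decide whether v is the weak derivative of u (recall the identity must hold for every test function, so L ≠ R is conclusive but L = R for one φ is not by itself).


LHS = -8/π, RHS = -8/π. Yes, v = u' weakly.

u(x) = 2*x**2 - 2*x + 1, classical derivative u'(x) = 4*x - 2.
φ(x) = sin(πx/2), so φ'(x) = π*cos(π*x/2)/2.
Note φ(0) = φ(2) = 0, so the boundary term u·φ vanishes.
LHS = ∫_0^2 u(x) φ'(x) dx = ∫_0^2 (π*x^2*cos(π*x/2) - π*x*cos(π*x/2) + π*cos(π*x/2)/2) dx. Term by term:
  ∫_0^2 π*cos(π*x/2)/2 dx = 0;  ∫_0^2 π*x^2*cos(π*x/2) dx = -16/π;  ∫_0^2 -π*x*cos(π*x/2) dx = 8/π.
Sum: 0 − 16/π + 8/π = -8/π.
So LHS = -8/π.
∫_0^2 v(x) φ(x) dx = ∫_0^2 (4*x*sin(π*x/2) - 2*sin(π*x/2)) dx. Term by term:
  ∫_0^2 -2*sin(π*x/2) dx = -8/π;  ∫_0^2 4*x*sin(π*x/2) dx = 16/π.
Sum: -8/π + 16/π = 8/π.
So RHS = -∫_0^2 v(x) φ(x) dx = -8/π.
LHS = RHS, so the identity holds for this test φ.
Moreover u is smooth here and v(x) = u'(x) = 4*x - 2 pointwise, so the identity holds for every test function. Hence v is the weak derivative of u.


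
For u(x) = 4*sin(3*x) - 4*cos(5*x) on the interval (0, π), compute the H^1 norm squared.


||u||_{H^1(0,π)}^2 = 288*π

u'(x) = 20*sin(5*x) + 12*cos(3*x).
Expand u² and (u')² and integrate term by term on (0, π), using: for integers n ≥ 1, ∫_0^π sin²(nx) dx = ∫_0^π cos²(nx) dx = π/2; for n ≠ n', ∫_0^π sin(nx)sin(n'x) dx = ∫_0^π cos(nx)cos(n'x) dx = 0; and by product-to-sum, ∫_0^π sin(nx)cos(n'x) dx = ½∫_0^π [sin((n+n')x) + sin((n−n')x)] dx, which is 0 when n+n' is even and 2n/(n²−n'²) when n+n' is odd (it need not vanish on (0, π)).
  u² squared terms: (-4)²·∫cos(5x)² dx = 16·π/2 = 8*π;  (4)²·∫sin(3x)² dx = 16·π/2 = 8*π.
  u² cross terms: 2·(-4)·(4)·∫cos(5x)·sin(3x) dx = -32·(0) = 0.
  So ∫_0^π u² dx = 8*π + 8*π + 0 = 16*π.
  (u')² squared terms: (12)²·∫cos(3x)² dx = 144·π/2 = 72*π;  (20)²·∫sin(5x)² dx = 400·π/2 = 200*π.
  (u')² cross terms: 2·(12)·(20)·∫cos(3x)·sin(5x) dx = 480·(0) = 0.
  So ∫_0^π (u')² dx = 72*π + 200*π + 0 = 272*π.
||u||_{H^1}^2 = (16*π) + (272*π) = 288*π.


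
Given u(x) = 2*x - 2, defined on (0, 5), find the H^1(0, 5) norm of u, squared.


||u||_{H^1}^2 = 320/3

The H^1 norm (squared) on an interval (0, L) is
  ||u||_{H^1}^2 = ∫_0^L u(x)^2 dx + ∫_0^L u'(x)^2 dx.
Compute u'(x) = 2.
Then u(x)^2 = 4*x**2 - 8*x + 4 and u'(x)^2 = 4.
Integrate each monomial from 0 to 5 using ∫_0^5 c·x^n dx = c·5^(n+1)/(n+1):
  ∫_0^5 u(x)^2 dx = ∫_0^5 (4*x^2 - 8*x + 4) dx. Term by term:
    ∫_0^5 4*x^2 dx = 500/3;  ∫_0^5 -8*x dx = -100;  ∫_0^5 4 dx = 20.
  Sum: 500/3 − 100 + 20 = 260/3.
  ∫_0^5 u'(x)^2 dx = ∫_0^5 (4) dx. Term by term:
    ∫_0^5 4 dx = 20.
Adding: ||u||_{H^1}^2 = 260/3 + 20 = 320/3.


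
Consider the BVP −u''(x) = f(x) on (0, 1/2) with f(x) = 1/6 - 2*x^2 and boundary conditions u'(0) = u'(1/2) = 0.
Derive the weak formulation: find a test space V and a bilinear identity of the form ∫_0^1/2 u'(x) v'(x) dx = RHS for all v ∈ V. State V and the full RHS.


V = H^1(0, 1/2) (no boundary constraint on v; u is determined up to an additive constant); weak form: ∫_0^1/2 u'v' dx = ∫_0^1/2 (1/6 - 2*x^2) v dx for all v ∈ V.

Multiply both sides by a test function v and integrate from 0 to 1/2:
  ∫_0^1/2 −u''(x) v(x) dx = ∫_0^1/2 f(x) v(x) dx.
Integrate the LHS by parts once:
  ∫_0^1/2 −u'' v dx = −[u'(x) v(x)]_0^1/2 + ∫_0^1/2 u'(x) v'(x) dx.
Thus ∫_0^1/2 u'(x) v'(x) dx = ∫_0^1/2 f(x) v(x) dx + [u'(x) v(x)]_0^1/2.
Choose V so that boundary terms are either known or forced to vanish.
u has homogeneous Neumann: u'(0) = u'(1/2) = 0. So [u' v]_0^1/2 = 0·v(1/2) − 0·v(0) = 0 for any v; take V = H^1(0, 1/2).
Weak formulation: find u (satisfying any essential BC) such that ∫_0^1/2 u'(x) v'(x) dx = ∫_0^1/2 f v dx for all v ∈ V (homogeneous Neumann, so boundary terms vanish).
Substituting f(x) = 1/6 - 2*x^2, the right-hand side is ∫_0^1/2 (1/6 - 2*x^2) v dx.
Compatibility check (pure Neumann): taking v ≡ 1 ∈ V gives 0 = ∫_0^1/2 f dx + (0) − (0), i.e. ∫_0^1/2 f dx must equal u'(0) − u'(1/2) = 0. Indeed ∫_0^1/2 (1/6 - 2*x^2) dx = 0, so the data are compatible. The solution is then unique only up to an additive constant (fix it e.g. by requiring ∫_0^1/2 u dx = 0).


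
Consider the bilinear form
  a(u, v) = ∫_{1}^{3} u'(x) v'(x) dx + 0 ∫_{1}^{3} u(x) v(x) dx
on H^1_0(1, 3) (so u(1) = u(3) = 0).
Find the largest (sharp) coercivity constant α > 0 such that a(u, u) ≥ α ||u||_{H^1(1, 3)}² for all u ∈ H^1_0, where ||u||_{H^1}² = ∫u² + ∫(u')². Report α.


α = π^2/(4 + π^2)

Coercivity of a(·,·) on H^1_0(1, 3) means a(u, u) ≥ α ||u||_{H^1}² for every u ∈ H^1_0.
The interval has length L = 2, and Poincaré/coercivity depend only on L. Here a(u, u) = ∫(u')² + (0)·∫u².
Here c = 0, so a(u,u) = ∫(u')² alone. The condition a(u,u) ≥ α||u||_{H^1}² reads (1−α)∫(u')² ≥ (α−c)∫u². Any admissible α is ≤ 1 (rapidly oscillating u have ∫u²/∫(u')² → 0), and α = 1 would force 0 ≥ (1−c)∫u², impossible since c < 1; so 1−α > 0. By the sharp Poincaré inequality on H^1_0 of an interval of length L, ∫(u')² ≥ (π/L)²∫u² with equality for the first sine mode sin(π(x−x₀)/L) (x₀ the left endpoint), so the inequality holds for all u iff (1−α)(π/L)² ≥ α − c, i.e. α ≤ ((π/L)² + c)/((π/L)² + 1) = (1 + c(L/π)²)/(1 + (L/π)²). (Direct route, valid since c ≤ 0: Poincaré gives c∫u² ≥ c(L/π)²∫(u')², so a(u,u) ≥ (1 + c(L/π)²)∫(u')², while ||u||_{H^1}² ≤ (1 + (L/π)²)∫(u')²; dividing yields the same α.) With (π/L)² = π^2/4 and c = 0, the largest admissible constant is α = ((π/L)² + c)/((π/L)² + 1).
Simplifying, α = π^2/(4 + π^2).


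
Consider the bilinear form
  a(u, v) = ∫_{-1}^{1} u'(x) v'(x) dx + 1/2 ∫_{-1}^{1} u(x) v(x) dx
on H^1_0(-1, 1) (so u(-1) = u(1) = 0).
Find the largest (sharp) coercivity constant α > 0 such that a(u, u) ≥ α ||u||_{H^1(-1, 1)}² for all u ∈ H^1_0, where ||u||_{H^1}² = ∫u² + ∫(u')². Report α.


α = (2 + π^2)/(4 + π^2)

Coercivity of a(·,·) on H^1_0(-1, 1) means a(u, u) ≥ α ||u||_{H^1}² for every u ∈ H^1_0.
The interval has length L = 2, and Poincaré/coercivity depend only on L. Here a(u, u) = ∫(u')² + (1/2)·∫u².
Here 0 < c = 1/2 < 1. The condition a(u,u) ≥ α||u||_{H^1}² reads (1−α)∫(u')² ≥ (α−c)∫u². Any admissible α is ≤ 1 (rapidly oscillating u have ∫u²/∫(u')² → 0), and α = 1 would force 0 ≥ (1−c)∫u², impossible since c < 1; so 1−α > 0. By the sharp Poincaré inequality on H^1_0 of an interval of length L, ∫(u')² ≥ (π/L)²∫u² with equality for the first sine mode sin(π(x−x₀)/L) (x₀ the left endpoint), so the inequality holds for all u iff (1−α)(π/L)² ≥ α − c, i.e. α ≤ ((π/L)² + c)/((π/L)² + 1) = (1 + c(L/π)²)/(1 + (L/π)²). With (π/L)² = π^2/4 and c = 1/2, the largest admissible constant is α = ((π/L)² + c)/((π/L)² + 1).
Simplifying, α = (2 + π^2)/(4 + π^2).
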